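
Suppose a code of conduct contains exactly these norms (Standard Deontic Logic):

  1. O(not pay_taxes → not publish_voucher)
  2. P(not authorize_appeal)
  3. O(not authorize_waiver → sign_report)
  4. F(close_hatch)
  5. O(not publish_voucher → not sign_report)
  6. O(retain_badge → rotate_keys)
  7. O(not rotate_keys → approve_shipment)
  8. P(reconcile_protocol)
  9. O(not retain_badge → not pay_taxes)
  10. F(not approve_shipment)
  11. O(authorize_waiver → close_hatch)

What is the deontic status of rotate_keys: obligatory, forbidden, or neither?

Premise 4 is F(close_hatch), i.e. O(not close_hatch).
The contrapositive of premise 11 (O(authorize_waiver → close_hatch)) is O(not close_hatch → not authorize_waiver), and O(not close_hatch) is already established, so O(not authorize_waiver).
Premise 3 is O(not authorize_waiver → sign_report); since O(not authorize_waiver), deontic closure gives O(sign_report).
Premise 5 is O(not publish_voucher → not sign_report); contrapositively O(sign_report → publish_voucher). Since O(sign_report) holds, K gives O(publish_voucher).
Premise 1 is O(not pay_taxes → not publish_voucher); contrapositively O(publish_voucher → pay_taxes). Since O(publish_voucher) holds, K gives O(pay_taxes).
Premise 9, O(not retain_badge → not pay_taxes), contraposes to O(pay_taxes → retain_badge); with O(pay_taxes) we get O(retain_badge).
From O(retain_badge) and premise 6, O(retain_badge → rotate_keys), we obtain O(rotate_keys).
Premises 2, 7, 8, 10 do not contribute to this derivation.
Hence rotate_keys is obligatory.

Obligatory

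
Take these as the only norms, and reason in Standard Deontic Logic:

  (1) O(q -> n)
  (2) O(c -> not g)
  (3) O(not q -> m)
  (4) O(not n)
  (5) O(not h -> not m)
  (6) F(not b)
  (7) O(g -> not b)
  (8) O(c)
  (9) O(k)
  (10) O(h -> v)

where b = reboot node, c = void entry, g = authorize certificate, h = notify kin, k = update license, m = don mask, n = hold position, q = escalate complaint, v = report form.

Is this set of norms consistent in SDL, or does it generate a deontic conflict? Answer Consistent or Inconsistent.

Premise 7 is O(g -> not b), but O(g) is not derivable from the premises, so it does not yield O(not b).
So O(not b) is not derivable, and the apparent clash with O(b) does not arise.
A world satisfying every obligation exists (e.g. b=true, c=true, g=false, h=true, k=true, m=true, n=false, q=false, v=true); no atom is both obligatory and forbidden, so the set is consistent.

Consistent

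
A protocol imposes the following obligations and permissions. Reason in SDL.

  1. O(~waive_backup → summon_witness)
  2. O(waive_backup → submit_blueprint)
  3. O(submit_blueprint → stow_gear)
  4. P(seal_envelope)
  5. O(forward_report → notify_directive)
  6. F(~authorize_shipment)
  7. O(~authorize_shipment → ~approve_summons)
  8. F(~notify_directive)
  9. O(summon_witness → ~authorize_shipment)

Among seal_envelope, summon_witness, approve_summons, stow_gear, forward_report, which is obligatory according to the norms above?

stow_gear

Premise 6 is F(~authorize_shipment), i.e. O(authorize_shipment).
Premise 9 is O(summon_witness → ~authorize_shipment); contrapositively O(authorize_shipment → ~summon_witness). Since O(authorize_shipment) holds, K gives O(~summon_witness).
Premise 1, O(~waive_backup → summon_witness), contraposes to O(~summon_witness → waive_backup); with O(~summon_witness) we get O(waive_backup).
With premise 2, O(waive_backup → submit_blueprint), the K-axiom yields O(submit_blueprint).
Applying K to premise 3 (O(submit_blueprint → stow_gear)) and O(submit_blueprint) yields O(stow_gear).
So O(stow_gear) holds — stow_gear is obligatory. None of the other listed options is made obligatory by any chain of premises.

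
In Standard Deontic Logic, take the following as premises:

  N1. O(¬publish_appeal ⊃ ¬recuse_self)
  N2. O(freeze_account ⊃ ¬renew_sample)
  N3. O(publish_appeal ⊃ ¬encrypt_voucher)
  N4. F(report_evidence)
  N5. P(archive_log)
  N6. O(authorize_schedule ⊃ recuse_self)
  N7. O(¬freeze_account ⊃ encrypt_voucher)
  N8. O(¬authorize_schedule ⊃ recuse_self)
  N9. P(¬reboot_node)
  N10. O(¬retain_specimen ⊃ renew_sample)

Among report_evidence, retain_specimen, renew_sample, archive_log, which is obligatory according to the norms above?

By case analysis on ¬authorize_schedule: premise 8 gives O(¬authorize_schedule ⊃ recuse_self) and premise 6 gives O(authorize_schedule ⊃ recuse_self), so O(recuse_self) either way.
Premise 1, O(¬publish_appeal ⊃ ¬recuse_self), contraposes to O(recuse_self ⊃ publish_appeal); with O(recuse_self) we get O(publish_appeal).
With premise 3, O(publish_appeal ⊃ ¬encrypt_voucher), the K-axiom yields O(¬encrypt_voucher).
Premise 7 is O(¬freeze_account ⊃ encrypt_voucher); contrapositively O(¬encrypt_voucher ⊃ freeze_account). Since O(¬encrypt_voucher) holds, K gives O(freeze_account).
With premise 2, O(freeze_account ⊃ ¬renew_sample), the K-axiom yields O(¬renew_sample).
Premise 10, O(¬retain_specimen ⊃ renew_sample), contraposes to O(¬renew_sample ⊃ retain_specimen); with O(¬renew_sample) we get O(retain_specimen).
So O(retain_specimen) holds — retain_specimen is obligatory. None of the other listed options is made obligatory by any chain of premises.

retain_specimen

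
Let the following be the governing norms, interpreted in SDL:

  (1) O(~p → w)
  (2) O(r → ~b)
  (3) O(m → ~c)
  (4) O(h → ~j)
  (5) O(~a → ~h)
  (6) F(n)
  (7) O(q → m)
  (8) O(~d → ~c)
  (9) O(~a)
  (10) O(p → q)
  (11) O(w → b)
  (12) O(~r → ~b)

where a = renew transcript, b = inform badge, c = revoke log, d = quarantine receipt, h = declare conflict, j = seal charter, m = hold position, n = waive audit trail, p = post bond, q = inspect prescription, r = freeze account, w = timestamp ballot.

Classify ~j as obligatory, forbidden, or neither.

Premise 4 is O(h → ~j), but O(h) is not derivable from the premises, so it does not yield O(~j).
No premise or chain of K-axiom applications forces O(~j), and none forces O(j). So ~j is neither obligatory nor forbidden under these norms.

Neither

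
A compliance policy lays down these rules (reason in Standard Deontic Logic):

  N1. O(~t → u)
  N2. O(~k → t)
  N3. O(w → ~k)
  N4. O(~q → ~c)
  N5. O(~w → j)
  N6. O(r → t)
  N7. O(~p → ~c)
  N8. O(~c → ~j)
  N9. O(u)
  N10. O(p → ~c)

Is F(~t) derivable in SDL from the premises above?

Premises 10 and 7 are O(p → ~c) and O(~p → ~c); every ideal world satisfies p or ~p, so in either case ~c holds — hence O(~c).
Premise 8 is O(~c → ~j); since O(~c), deontic closure gives O(~j).
The contrapositive of premise 5 (O(~w → j)) is O(~j → w), and O(~j) is already established, so O(w).
From O(w) and premise 3, O(w → ~k), we obtain O(~k).
Premise 2 is O(~k → t); since O(~k), deontic closure gives O(t).
Premises 1, 4, 6, 9 do not contribute to this derivation.
So O(t) holds, i.e. F(~t). The claim follows.

Yes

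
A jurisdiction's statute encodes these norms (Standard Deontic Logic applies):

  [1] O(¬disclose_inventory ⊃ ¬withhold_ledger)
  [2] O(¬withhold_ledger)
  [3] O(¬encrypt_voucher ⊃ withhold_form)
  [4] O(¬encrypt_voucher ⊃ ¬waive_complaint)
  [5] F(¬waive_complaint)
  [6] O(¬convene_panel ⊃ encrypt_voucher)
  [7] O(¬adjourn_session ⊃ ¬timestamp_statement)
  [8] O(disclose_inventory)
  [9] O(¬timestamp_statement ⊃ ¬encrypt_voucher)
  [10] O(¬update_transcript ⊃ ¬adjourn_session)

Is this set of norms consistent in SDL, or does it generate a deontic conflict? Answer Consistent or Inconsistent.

Premise 1 is O(¬disclose_inventory ⊃ ¬withhold_ledger); even if O(¬withhold_ledger) held, inferring O(¬disclose_inventory) would be affirming the consequent — invalid.
So O(¬disclose_inventory) is not derivable, and the apparent clash with O(disclose_inventory) does not arise.
A world satisfying every obligation exists (e.g. adjourn_session=true, convene_panel=false, disclose_inventory=true, encrypt_voucher=true, timestamp_statement=true, update_transcript=true, waive_complaint=true, withhold_form=false, withhold_ledger=false); no atom is both obligatory and forbidden, so the set is consistent.

Consistent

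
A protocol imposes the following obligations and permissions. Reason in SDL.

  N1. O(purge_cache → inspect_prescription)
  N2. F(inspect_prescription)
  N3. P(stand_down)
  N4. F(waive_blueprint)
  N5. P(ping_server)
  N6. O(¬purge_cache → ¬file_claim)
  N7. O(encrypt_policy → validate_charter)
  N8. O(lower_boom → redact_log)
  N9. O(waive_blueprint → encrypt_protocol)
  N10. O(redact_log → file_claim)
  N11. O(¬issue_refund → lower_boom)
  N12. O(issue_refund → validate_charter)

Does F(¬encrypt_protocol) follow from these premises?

Premise 9 is O(waive_blueprint → encrypt_protocol), but O(waive_blueprint) is not derivable from the premises, so it does not yield O(encrypt_protocol).
No other premise forces O(encrypt_protocol). An ideal world satisfying every premise can still have ¬encrypt_protocol true, so F(¬encrypt_protocol) is not derivable.

No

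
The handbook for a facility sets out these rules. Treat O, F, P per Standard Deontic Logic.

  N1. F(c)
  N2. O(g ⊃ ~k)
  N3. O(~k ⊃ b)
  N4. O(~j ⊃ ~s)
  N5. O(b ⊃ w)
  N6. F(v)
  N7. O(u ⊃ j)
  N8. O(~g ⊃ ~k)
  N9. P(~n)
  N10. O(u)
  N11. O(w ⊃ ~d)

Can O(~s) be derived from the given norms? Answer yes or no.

Premise 4 is O(~j ⊃ ~s), but O(~j) is not derivable from the premises, so it does not yield O(~s).
No other premise forces O(~s). An ideal world satisfying every premise can still have ~s false, so O(~s) is not derivable.

No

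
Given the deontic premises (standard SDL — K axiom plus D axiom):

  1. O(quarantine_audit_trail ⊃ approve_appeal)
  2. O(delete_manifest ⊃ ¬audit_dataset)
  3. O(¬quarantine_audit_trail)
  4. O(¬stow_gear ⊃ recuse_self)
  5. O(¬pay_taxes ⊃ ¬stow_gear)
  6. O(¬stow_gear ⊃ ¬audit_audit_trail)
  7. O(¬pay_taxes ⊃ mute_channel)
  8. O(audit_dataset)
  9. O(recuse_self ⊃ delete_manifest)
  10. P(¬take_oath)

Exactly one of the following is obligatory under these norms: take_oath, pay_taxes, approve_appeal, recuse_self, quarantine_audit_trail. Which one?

Premise 8 gives O(audit_dataset).
Premise 2 is O(delete_manifest ⊃ ¬audit_dataset); contrapositively O(audit_dataset ⊃ ¬delete_manifest). Since O(audit_dataset) holds, K gives O(¬delete_manifest).
Premise 9, O(recuse_self ⊃ delete_manifest), contraposes to O(¬delete_manifest ⊃ ¬recuse_self); with O(¬delete_manifest) we get O(¬recuse_self).
The contrapositive of premise 4 (O(¬stow_gear ⊃ recuse_self)) is O(¬recuse_self ⊃ stow_gear), and O(¬recuse_self) is already established, so O(stow_gear).
The contrapositive of premise 5 (O(¬pay_taxes ⊃ ¬stow_gear)) is O(stow_gear ⊃ pay_taxes), and O(stow_gear) is already established, so O(pay_taxes).
So O(pay_taxes) holds — pay_taxes is obligatory. None of the other listed options is made obligatory by any chain of premises.

pay_taxes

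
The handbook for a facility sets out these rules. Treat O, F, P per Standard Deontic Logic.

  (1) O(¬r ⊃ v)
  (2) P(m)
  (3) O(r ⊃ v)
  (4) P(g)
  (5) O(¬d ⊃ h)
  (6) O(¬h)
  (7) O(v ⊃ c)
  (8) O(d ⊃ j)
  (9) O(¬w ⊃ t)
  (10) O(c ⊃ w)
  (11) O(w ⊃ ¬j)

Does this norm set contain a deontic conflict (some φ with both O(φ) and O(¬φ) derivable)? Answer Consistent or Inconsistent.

Premises 3 and 1 cover both cases: O(r ⊃ v) and O(¬r ⊃ v). Since r ∨ ¬r is a tautology, O(v) follows.
Applying K to premise 7 (O(v ⊃ c)) and O(v) yields O(c).
With premise 10, O(c ⊃ w), the K-axiom yields O(w).
Premise 11 is O(w ⊃ ¬j); since O(w), deontic closure gives O(¬j).
Premise 8, O(d ⊃ j), contraposes to O(¬j ⊃ ¬d); with O(¬j) we get O(¬d).
With premise 5, O(¬d ⊃ h), the K-axiom yields O(h).
However, premise 6 gives O(¬h).
We now have both O(h) and O(¬h) — h is simultaneously obligatory and forbidden, violating the D-axiom.

Inconsistent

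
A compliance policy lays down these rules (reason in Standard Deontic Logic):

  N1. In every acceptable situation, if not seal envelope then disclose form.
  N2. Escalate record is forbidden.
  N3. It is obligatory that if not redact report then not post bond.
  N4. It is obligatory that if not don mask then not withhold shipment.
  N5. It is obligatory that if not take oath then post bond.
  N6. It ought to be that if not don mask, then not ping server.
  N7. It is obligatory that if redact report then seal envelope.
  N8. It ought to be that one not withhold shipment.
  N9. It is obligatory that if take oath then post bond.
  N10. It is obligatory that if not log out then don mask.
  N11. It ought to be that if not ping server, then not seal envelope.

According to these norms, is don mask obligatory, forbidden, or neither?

Obligatory

Premises 5 and 9 are O(¬take_oath → post_bond) and O(take_oath → post_bond); every ideal world satisfies ¬take_oath or take_oath, so in either case post_bond holds — hence O(post_bond).
Premise 3 is O(¬redact_report → ¬post_bond); contrapositively O(post_bond → redact_report). Since O(post_bond) holds, K gives O(redact_report).
Applying K to premise 7 (O(redact_report → seal_envelope)) and O(redact_report) yields O(seal_envelope).
Premise 11, O(¬ping_server → ¬seal_envelope), contraposes to O(seal_envelope → ping_server); with O(seal_envelope) we get O(ping_server).
Premise 6, O(¬don_mask → ¬ping_server), contraposes to O(ping_server → don_mask); with O(ping_server) we get O(don_mask).
Premises 1, 2, 4, 8, 10 do not contribute to this derivation.
Hence don_mask is obligatory.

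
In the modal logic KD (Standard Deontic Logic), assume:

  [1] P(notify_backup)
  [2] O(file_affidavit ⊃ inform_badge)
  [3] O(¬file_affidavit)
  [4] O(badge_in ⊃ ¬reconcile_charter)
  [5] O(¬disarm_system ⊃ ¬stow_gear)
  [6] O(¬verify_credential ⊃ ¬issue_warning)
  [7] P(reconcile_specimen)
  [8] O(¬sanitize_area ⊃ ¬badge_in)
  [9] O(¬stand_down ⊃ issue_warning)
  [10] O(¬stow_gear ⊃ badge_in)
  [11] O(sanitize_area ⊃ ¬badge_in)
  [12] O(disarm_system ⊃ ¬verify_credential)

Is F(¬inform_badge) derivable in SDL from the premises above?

Premise 2 is O(file_affidavit ⊃ inform_badge), but O(file_affidavit) is not derivable from the premises, so it does not yield O(inform_badge).
No other premise forces O(inform_badge). An ideal world satisfying every premise can still have ¬inform_badge true, so F(¬inform_badge) is not derivable.

No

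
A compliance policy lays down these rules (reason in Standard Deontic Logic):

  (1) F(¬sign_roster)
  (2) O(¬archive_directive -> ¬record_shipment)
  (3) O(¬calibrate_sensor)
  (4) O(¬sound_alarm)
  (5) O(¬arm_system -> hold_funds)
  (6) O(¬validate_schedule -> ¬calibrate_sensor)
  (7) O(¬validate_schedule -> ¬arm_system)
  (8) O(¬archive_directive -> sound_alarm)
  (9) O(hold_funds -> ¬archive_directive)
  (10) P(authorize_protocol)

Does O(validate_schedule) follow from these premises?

Yes

Premise 4 gives O(¬sound_alarm).
Premise 8 is O(¬archive_directive -> sound_alarm); contrapositively O(¬sound_alarm -> archive_directive). Since O(¬sound_alarm) holds, K gives O(archive_directive).
Premise 9 is O(hold_funds -> ¬archive_directive); contrapositively O(archive_directive -> ¬hold_funds). Since O(archive_directive) holds, K gives O(¬hold_funds).
Premise 5 is O(¬arm_system -> hold_funds); contrapositively O(¬hold_funds -> arm_system). Since O(¬hold_funds) holds, K gives O(arm_system).
Premise 7, O(¬validate_schedule -> ¬arm_system), contraposes to O(arm_system -> validate_schedule); with O(arm_system) we get O(validate_schedule).
Premises 1, 2, 3, 6, 10 do not contribute to this derivation.
So O(validate_schedule) follows.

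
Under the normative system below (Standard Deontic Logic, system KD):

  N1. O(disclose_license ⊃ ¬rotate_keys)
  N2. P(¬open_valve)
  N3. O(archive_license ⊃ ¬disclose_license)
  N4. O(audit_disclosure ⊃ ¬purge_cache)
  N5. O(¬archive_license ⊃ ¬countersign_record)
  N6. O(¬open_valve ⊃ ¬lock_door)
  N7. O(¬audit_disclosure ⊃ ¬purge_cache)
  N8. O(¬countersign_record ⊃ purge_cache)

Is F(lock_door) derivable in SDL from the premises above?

No

Premise 6 is O(¬open_valve ⊃ ¬lock_door), but O(¬open_valve) is not derivable from the premises (the permission P(¬open_valve) asserts only ¬O(open_valve), not O(¬open_valve)), so it does not yield O(¬lock_door).
No other premise forces O(¬lock_door). An ideal world satisfying every premise can still have lock_door true, so F(lock_door) is not derivable.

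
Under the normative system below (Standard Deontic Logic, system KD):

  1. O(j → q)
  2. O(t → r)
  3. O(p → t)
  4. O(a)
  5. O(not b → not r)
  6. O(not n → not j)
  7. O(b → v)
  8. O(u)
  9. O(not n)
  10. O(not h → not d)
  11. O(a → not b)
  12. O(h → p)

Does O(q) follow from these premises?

Premise 1 is O(j → q), but O(j) is not derivable from the premises, so it does not yield O(q).
No other premise forces O(q). An ideal world satisfying every premise can still have q false, so O(q) is not derivable.

No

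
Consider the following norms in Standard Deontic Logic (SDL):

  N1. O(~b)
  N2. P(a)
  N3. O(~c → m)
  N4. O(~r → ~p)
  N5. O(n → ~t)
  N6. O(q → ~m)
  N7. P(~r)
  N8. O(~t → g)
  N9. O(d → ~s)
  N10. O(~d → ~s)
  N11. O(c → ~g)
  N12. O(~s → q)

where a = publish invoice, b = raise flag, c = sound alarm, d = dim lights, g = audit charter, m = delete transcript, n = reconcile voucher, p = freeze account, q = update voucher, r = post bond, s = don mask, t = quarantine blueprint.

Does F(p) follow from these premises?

Premise 4 is O(~r → ~p), but O(~r) is not derivable from the premises (the permission P(~r) asserts only ~O(r), not O(~r)), so it does not yield O(~p).
No other premise forces O(~p). An ideal world satisfying every premise can still have p true, so F(p) is not derivable.

No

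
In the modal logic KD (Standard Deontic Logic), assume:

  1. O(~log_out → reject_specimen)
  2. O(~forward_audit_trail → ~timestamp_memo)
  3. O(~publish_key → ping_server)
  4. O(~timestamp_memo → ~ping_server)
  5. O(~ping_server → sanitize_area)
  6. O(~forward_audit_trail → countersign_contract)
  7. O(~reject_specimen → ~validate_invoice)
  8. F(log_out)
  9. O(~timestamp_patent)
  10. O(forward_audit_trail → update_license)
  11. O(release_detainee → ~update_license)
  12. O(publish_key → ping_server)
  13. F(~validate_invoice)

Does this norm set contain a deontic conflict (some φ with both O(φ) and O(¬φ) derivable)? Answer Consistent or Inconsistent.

Consistent

Premise 7 is O(~reject_specimen → ~validate_invoice), but O(~reject_specimen) is not derivable from the premises, so it does not yield O(~validate_invoice).
So O(~validate_invoice) is not derivable, and the apparent clash with O(validate_invoice) does not arise.
A world satisfying every obligation exists (e.g. countersign_contract=false, forward_audit_trail=true, log_out=false, ping_server=true, publish_key=false, reject_specimen=true, release_detainee=false, sanitize_area=false, timestamp_memo=true, timestamp_patent=false, update_license=true, validate_invoice=true); no atom is both obligatory and forbidden, so the set is consistent.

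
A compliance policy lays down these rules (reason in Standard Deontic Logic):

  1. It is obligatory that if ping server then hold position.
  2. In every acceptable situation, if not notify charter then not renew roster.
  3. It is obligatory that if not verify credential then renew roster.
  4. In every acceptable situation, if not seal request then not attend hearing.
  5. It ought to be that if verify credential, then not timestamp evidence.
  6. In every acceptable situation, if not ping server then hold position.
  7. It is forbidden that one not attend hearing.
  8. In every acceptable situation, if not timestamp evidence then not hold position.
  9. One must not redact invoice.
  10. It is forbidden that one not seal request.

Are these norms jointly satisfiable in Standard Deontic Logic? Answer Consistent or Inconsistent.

Premise 4 is O(¬seal_request → ¬attend_hearing), but O(¬seal_request) is not derivable from the premises, so it does not yield O(¬attend_hearing).
So O(¬attend_hearing) is not derivable, and the apparent clash with O(attend_hearing) does not arise.
A world satisfying every obligation exists (e.g. attend_hearing=true, hold_position=true, notify_charter=true, ping_server=false, redact_invoice=false, renew_roster=true, seal_request=true, timestamp_evidence=true, verify_credential=false); no atom is both obligatory and forbidden, so the set is consistent.

Consistent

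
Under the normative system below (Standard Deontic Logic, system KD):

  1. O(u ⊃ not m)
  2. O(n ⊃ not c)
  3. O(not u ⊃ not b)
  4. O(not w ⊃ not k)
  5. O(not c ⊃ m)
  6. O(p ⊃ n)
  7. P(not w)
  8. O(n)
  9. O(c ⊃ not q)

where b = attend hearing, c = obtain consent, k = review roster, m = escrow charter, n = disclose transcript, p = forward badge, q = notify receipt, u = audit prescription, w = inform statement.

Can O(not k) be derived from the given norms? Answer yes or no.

No

Premise 4 is O(not w ⊃ not k), but O(not w) is not derivable from the premises (the permission P(not w) asserts only not O(w), not O(not w)), so it does not yield O(not k).
No other premise forces O(not k). An ideal world satisfying every premise can still have not k false, so O(not k) is not derivable.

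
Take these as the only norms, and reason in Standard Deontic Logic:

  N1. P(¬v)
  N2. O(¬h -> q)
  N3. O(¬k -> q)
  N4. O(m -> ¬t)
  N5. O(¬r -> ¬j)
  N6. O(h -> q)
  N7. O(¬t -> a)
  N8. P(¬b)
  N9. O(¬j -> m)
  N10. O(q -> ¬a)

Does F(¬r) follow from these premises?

Premises 6 and 2 cover both cases: O(h -> q) and O(¬h -> q). Since h ∨ ¬h is a tautology, O(q) follows.
Applying K to premise 10 (O(q -> ¬a)) and O(q) yields O(¬a).
Premise 7, O(¬t -> a), contraposes to O(¬a -> t); with O(¬a) we get O(t).
The contrapositive of premise 4 (O(m -> ¬t)) is O(t -> ¬m), and O(t) is already established, so O(¬m).
Premise 9 is O(¬j -> m); contrapositively O(¬m -> j). Since O(¬m) holds, K gives O(j).
The contrapositive of premise 5 (O(¬r -> ¬j)) is O(j -> r), and O(j) is already established, so O(r).
Premises 1, 3, 8 do not contribute to this derivation.
So O(r) holds, i.e. F(¬r). The claim follows.

Yes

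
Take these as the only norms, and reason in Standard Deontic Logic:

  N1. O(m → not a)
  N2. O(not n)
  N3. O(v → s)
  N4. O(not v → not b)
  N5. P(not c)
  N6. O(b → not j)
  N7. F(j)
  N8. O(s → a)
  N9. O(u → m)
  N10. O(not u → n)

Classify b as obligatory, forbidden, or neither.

Forbidden

Premise 2 states O(not n) outright.
Premise 10, O(not u → n), contraposes to O(not n → u); with O(not n) we get O(u).
With premise 9, O(u → m), the K-axiom yields O(m).
Applying K to premise 1 (O(m → not a)) and O(m) yields O(not a).
Premise 8, O(s → a), contraposes to O(not a → not s); with O(not a) we get O(not s).
Premise 3, O(v → s), contraposes to O(not s → not v); with O(not s) we get O(not v).
Premise 4 is O(not v → not b); since O(not v), deontic closure gives O(not b).
Premises 5, 6, 7 do not contribute to this derivation.
Thus O(not b), which is F(b): b is forbidden.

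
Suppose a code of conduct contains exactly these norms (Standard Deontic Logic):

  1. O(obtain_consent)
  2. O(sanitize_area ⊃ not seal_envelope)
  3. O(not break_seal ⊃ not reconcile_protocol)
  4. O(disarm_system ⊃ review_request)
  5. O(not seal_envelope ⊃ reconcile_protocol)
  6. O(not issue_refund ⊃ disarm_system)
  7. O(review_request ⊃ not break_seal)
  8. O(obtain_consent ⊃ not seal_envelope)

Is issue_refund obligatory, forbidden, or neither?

Obligatory

Premise 1 gives O(obtain_consent).
Applying K to premise 8 (O(obtain_consent ⊃ not seal_envelope)) and O(obtain_consent) yields O(not seal_envelope).
Premise 5 is O(not seal_envelope ⊃ reconcile_protocol); since O(not seal_envelope), deontic closure gives O(reconcile_protocol).
The contrapositive of premise 3 (O(not break_seal ⊃ not reconcile_protocol)) is O(reconcile_protocol ⊃ break_seal), and O(reconcile_protocol) is already established, so O(break_seal).
Premise 7, O(review_request ⊃ not break_seal), contraposes to O(break_seal ⊃ not review_request); with O(break_seal) we get O(not review_request).
Premise 4, O(disarm_system ⊃ review_request), contraposes to O(not review_request ⊃ not disarm_system); with O(not review_request) we get O(not disarm_system).
Premise 6, O(not issue_refund ⊃ disarm_system), contraposes to O(not disarm_system ⊃ issue_refund); with O(not disarm_system) we get O(issue_refund).
Premise 2 does not contribute to this derivation.
Hence issue_refund is obligatory.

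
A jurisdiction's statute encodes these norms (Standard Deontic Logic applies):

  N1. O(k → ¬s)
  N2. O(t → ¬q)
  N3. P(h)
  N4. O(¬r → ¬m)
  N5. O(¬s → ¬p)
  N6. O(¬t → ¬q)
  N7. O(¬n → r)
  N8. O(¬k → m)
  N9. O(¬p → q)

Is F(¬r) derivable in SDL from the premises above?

Premises 6 and 2 are O(¬t → ¬q) and O(t → ¬q); every ideal world satisfies ¬t or t, so in either case ¬q holds — hence O(¬q).
Premise 9, O(¬p → q), contraposes to O(¬q → p); with O(¬q) we get O(p).
Premise 5 is O(¬s → ¬p); contrapositively O(p → s). Since O(p) holds, K gives O(s).
The contrapositive of premise 1 (O(k → ¬s)) is O(s → ¬k), and O(s) is already established, so O(¬k).
With premise 8, O(¬k → m), the K-axiom yields O(m).
Premise 4, O(¬r → ¬m), contraposes to O(m → r); with O(m) we get O(r).
Premises 3, 7 do not contribute to this derivation.
So O(r) holds, i.e. F(¬r). The claim follows.

Yes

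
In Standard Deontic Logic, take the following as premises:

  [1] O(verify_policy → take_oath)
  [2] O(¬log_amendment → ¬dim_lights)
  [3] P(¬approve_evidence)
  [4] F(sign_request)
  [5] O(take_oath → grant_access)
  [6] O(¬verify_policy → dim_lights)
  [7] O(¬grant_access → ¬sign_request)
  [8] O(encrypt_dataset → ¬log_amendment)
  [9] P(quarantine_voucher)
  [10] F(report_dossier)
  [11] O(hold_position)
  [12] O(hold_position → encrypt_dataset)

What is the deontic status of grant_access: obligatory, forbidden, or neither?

Obligatory

Premise 11 states O(hold_position) outright.
Applying K to premise 12 (O(hold_position → encrypt_dataset)) and O(hold_position) yields O(encrypt_dataset).
Applying K to premise 8 (O(encrypt_dataset → ¬log_amendment)) and O(encrypt_dataset) yields O(¬log_amendment).
With premise 2, O(¬log_amendment → ¬dim_lights), the K-axiom yields O(¬dim_lights).
The contrapositive of premise 6 (O(¬verify_policy → dim_lights)) is O(¬dim_lights → verify_policy), and O(¬dim_lights) is already established, so O(verify_policy).
Applying K to premise 1 (O(verify_policy → take_oath)) and O(verify_policy) yields O(take_oath).
Applying K to premise 5 (O(take_oath → grant_access)) and O(take_oath) yields O(grant_access).
Premises 3, 4, 7, 9, 10 do not contribute to this derivation.
Hence grant_access is obligatory.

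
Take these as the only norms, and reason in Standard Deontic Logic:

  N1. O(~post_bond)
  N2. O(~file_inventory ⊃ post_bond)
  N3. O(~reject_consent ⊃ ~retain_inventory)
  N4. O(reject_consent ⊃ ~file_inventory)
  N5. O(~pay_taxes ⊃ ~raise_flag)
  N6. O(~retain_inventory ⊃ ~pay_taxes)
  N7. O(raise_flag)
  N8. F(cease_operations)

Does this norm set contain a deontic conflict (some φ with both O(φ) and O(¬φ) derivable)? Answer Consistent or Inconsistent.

Premise 1 states O(~post_bond) outright.
Premise 2, O(~file_inventory ⊃ post_bond), contraposes to O(~post_bond ⊃ file_inventory); with O(~post_bond) we get O(file_inventory).
Premise 4 is O(reject_consent ⊃ ~file_inventory); contrapositively O(file_inventory ⊃ ~reject_consent). Since O(file_inventory) holds, K gives O(~reject_consent).
Premise 3 is O(~reject_consent ⊃ ~retain_inventory); since O(~reject_consent), deontic closure gives O(~retain_inventory).
Premise 6 is O(~retain_inventory ⊃ ~pay_taxes); since O(~retain_inventory), deontic closure gives O(~pay_taxes).
Applying K to premise 5 (O(~pay_taxes ⊃ ~raise_flag)) and O(~pay_taxes) yields O(~raise_flag).
But premise 7 directly asserts O(raise_flag).
We now have both O(~raise_flag) and O(raise_flag) — raise_flag is simultaneously obligatory and forbidden, violating the D-axiom.

Inconsistent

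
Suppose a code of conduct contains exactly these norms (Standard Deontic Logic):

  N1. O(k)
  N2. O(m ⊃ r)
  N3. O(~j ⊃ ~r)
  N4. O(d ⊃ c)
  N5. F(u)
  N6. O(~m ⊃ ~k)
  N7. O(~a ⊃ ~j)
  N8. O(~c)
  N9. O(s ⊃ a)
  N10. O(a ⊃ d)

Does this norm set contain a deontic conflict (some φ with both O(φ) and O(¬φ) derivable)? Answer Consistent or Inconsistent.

Inconsistent

From premise 1 we have O(k).
The contrapositive of premise 6 (O(~m ⊃ ~k)) is O(k ⊃ m), and O(k) is already established, so O(m).
Premise 2 is O(m ⊃ r); since O(m), deontic closure gives O(r).
Premise 3, O(~j ⊃ ~r), contraposes to O(r ⊃ j); with O(r) we get O(j).
The contrapositive of premise 7 (O(~a ⊃ ~j)) is O(j ⊃ a), and O(j) is already established, so O(a).
From O(a) and premise 10, O(a ⊃ d), we obtain O(d).
From O(d) and premise 4, O(d ⊃ c), we obtain O(c).
However, premise 8 gives O(~c).
We now have both O(c) and O(~c) — c is simultaneously obligatory and forbidden, violating the D-axiom.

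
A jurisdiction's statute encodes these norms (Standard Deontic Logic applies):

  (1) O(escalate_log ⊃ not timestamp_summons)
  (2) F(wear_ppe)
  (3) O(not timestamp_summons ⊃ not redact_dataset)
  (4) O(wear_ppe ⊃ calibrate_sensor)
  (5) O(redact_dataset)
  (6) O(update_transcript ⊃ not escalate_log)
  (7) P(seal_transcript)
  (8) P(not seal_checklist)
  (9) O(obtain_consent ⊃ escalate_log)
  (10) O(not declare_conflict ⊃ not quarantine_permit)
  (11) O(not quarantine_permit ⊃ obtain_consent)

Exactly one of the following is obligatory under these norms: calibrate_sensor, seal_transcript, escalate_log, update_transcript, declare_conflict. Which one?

declare_conflict

From premise 5 we have O(redact_dataset).
Premise 3, O(not timestamp_summons ⊃ not redact_dataset), contraposes to O(redact_dataset ⊃ timestamp_summons); with O(redact_dataset) we get O(timestamp_summons).
The contrapositive of premise 1 (O(escalate_log ⊃ not timestamp_summons)) is O(timestamp_summons ⊃ not escalate_log), and O(timestamp_summons) is already established, so O(not escalate_log).
The contrapositive of premise 9 (O(obtain_consent ⊃ escalate_log)) is O(not escalate_log ⊃ not obtain_consent), and O(not escalate_log) is already established, so O(not obtain_consent).
Premise 11, O(not quarantine_permit ⊃ obtain_consent), contraposes to O(not obtain_consent ⊃ quarantine_permit); with O(not obtain_consent) we get O(quarantine_permit).
The contrapositive of premise 10 (O(not declare_conflict ⊃ not quarantine_permit)) is O(quarantine_permit ⊃ declare_conflict), and O(quarantine_permit) is already established, so O(declare_conflict).
So O(declare_conflict) holds — declare_conflict is obligatory. None of the other listed options is made obligatory by any chain of premises.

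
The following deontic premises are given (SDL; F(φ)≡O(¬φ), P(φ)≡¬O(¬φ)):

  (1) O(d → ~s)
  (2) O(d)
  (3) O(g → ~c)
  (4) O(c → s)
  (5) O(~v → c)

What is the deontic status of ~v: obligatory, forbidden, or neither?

Premise 2 states O(d) outright.
From O(d) and premise 1, O(d → ~s), we obtain O(~s).
Premise 4 is O(c → s); contrapositively O(~s → ~c). Since O(~s) holds, K gives O(~c).
Premise 5, O(~v → c), contraposes to O(~c → v); with O(~c) we get O(v).
Premise 3 does not contribute to this derivation.
Thus O(v), which is F(~v): ~v is forbidden.

Forbidden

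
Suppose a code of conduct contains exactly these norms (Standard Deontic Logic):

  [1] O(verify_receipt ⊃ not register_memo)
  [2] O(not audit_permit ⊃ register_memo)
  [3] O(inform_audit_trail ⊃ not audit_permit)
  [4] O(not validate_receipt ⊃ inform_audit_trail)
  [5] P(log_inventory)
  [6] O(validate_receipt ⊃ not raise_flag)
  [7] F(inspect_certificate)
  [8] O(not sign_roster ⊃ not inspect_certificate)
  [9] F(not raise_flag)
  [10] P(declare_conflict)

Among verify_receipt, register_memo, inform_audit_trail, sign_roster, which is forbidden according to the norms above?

verify_receipt

F(not raise_flag) at premise 9 means O(raise_flag).
Premise 6 is O(validate_receipt ⊃ not raise_flag); contrapositively O(raise_flag ⊃ not validate_receipt). Since O(raise_flag) holds, K gives O(not validate_receipt).
Applying K to premise 4 (O(not validate_receipt ⊃ inform_audit_trail)) and O(not validate_receipt) yields O(inform_audit_trail).
From O(inform_audit_trail) and premise 3, O(inform_audit_trail ⊃ not audit_permit), we obtain O(not audit_permit).
Premise 2 is O(not audit_permit ⊃ register_memo); since O(not audit_permit), deontic closure gives O(register_memo).
The contrapositive of premise 1 (O(verify_receipt ⊃ not register_memo)) is O(register_memo ⊃ not verify_receipt), and O(register_memo) is already established, so O(not verify_receipt).
So O(not verify_receipt) holds, i.e. verify_receipt is forbidden. None of the other listed options is forbidden under the premises.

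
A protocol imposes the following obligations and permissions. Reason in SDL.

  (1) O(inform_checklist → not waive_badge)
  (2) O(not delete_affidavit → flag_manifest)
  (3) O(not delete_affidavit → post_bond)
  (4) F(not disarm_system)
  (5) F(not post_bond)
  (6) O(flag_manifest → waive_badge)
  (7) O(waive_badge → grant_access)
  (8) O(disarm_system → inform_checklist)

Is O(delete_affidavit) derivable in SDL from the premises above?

Yes

F(not disarm_system) at premise 4 means O(disarm_system).
Applying K to premise 8 (O(disarm_system → inform_checklist)) and O(disarm_system) yields O(inform_checklist).
Applying K to premise 1 (O(inform_checklist → not waive_badge)) and O(inform_checklist) yields O(not waive_badge).
Premise 6 is O(flag_manifest → waive_badge); contrapositively O(not waive_badge → not flag_manifest). Since O(not waive_badge) holds, K gives O(not flag_manifest).
The contrapositive of premise 2 (O(not delete_affidavit → flag_manifest)) is O(not flag_manifest → delete_affidavit), and O(not flag_manifest) is already established, so O(delete_affidavit).
Premises 3, 5, 7 do not contribute to this derivation.
So O(delete_affidavit) follows.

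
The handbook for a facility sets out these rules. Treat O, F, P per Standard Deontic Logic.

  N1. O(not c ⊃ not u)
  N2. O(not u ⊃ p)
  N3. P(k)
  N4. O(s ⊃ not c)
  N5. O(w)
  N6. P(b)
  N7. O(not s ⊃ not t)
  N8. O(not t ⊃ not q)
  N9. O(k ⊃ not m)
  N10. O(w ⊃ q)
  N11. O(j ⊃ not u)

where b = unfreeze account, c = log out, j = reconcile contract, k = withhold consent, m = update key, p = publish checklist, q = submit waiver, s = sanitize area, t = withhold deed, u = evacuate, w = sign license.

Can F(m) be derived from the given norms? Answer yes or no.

Premise 9 is O(k ⊃ not m), but O(k) is not derivable from the premises (the permission P(k) asserts only not O(not k), not O(k)), so it does not yield O(not m).
No other premise forces O(not m). An ideal world satisfying every premise can still have m true, so F(m) is not derivable.

No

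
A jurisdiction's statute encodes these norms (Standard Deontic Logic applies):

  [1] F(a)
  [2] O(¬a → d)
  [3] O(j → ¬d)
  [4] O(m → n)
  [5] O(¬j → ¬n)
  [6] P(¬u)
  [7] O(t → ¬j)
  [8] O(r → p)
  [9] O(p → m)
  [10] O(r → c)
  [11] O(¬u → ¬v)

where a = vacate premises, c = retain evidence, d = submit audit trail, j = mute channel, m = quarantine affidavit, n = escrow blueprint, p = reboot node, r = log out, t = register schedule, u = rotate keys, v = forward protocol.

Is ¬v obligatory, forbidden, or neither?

Premise 11 is O(¬u → ¬v), but O(¬u) is not derivable from the premises (the permission P(¬u) asserts only ¬O(u), not O(¬u)), so it does not yield O(¬v).
No premise or chain of K-axiom applications forces O(¬v), and none forces O(v). So ¬v is neither obligatory nor forbidden under these norms.

Neither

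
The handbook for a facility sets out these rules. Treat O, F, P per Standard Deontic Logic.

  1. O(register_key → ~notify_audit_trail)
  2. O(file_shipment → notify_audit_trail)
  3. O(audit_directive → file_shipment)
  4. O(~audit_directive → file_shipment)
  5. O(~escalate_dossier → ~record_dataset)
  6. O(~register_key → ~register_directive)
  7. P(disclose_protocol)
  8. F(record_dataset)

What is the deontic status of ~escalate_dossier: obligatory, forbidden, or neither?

Premise 5 is O(~escalate_dossier → ~record_dataset); even if O(~record_dataset) held, inferring O(~escalate_dossier) would be affirming the consequent — invalid.
No premise or chain of K-axiom applications forces O(~escalate_dossier), and none forces O(escalate_dossier). So ~escalate_dossier is neither obligatory nor forbidden under these norms.

Neither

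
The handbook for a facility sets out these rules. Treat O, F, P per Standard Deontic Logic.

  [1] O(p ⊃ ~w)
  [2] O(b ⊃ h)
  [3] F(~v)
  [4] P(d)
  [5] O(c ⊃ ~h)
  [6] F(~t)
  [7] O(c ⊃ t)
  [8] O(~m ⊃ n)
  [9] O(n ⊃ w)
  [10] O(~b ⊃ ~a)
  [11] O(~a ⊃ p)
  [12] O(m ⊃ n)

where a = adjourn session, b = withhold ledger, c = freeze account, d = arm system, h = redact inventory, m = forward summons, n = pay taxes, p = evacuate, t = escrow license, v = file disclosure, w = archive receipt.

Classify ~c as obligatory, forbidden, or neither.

By case analysis on ~m: premise 8 gives O(~m ⊃ n) and premise 12 gives O(m ⊃ n), so O(n) either way.
From O(n) and premise 9, O(n ⊃ w), we obtain O(w).
Premise 1 is O(p ⊃ ~w); contrapositively O(w ⊃ ~p). Since O(w) holds, K gives O(~p).
Premise 11 is O(~a ⊃ p); contrapositively O(~p ⊃ a). Since O(~p) holds, K gives O(a).
The contrapositive of premise 10 (O(~b ⊃ ~a)) is O(a ⊃ b), and O(a) is already established, so O(b).
From O(b) and premise 2, O(b ⊃ h), we obtain O(h).
The contrapositive of premise 5 (O(c ⊃ ~h)) is O(h ⊃ ~c), and O(h) is already established, so O(~c).
Premises 3, 4, 6, 7 do not contribute to this derivation.
Hence ~c is obligatory.

Obligatory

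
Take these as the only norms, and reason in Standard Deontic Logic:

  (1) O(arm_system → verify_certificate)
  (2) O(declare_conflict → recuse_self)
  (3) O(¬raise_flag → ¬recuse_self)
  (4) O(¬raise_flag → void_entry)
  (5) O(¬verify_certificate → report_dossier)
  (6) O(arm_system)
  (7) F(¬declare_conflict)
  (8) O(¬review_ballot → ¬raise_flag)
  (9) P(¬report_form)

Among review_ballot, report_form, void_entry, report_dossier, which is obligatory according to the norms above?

review_ballot

Premise 7 is F(¬declare_conflict), i.e. O(declare_conflict).
From O(declare_conflict) and premise 2, O(declare_conflict → recuse_self), we obtain O(recuse_self).
Premise 3, O(¬raise_flag → ¬recuse_self), contraposes to O(recuse_self → raise_flag); with O(recuse_self) we get O(raise_flag).
Premise 8, O(¬review_ballot → ¬raise_flag), contraposes to O(raise_flag → review_ballot); with O(raise_flag) we get O(review_ballot).
So O(review_ballot) holds — review_ballot is obligatory. None of the other listed options is made obligatory by any chain of premises.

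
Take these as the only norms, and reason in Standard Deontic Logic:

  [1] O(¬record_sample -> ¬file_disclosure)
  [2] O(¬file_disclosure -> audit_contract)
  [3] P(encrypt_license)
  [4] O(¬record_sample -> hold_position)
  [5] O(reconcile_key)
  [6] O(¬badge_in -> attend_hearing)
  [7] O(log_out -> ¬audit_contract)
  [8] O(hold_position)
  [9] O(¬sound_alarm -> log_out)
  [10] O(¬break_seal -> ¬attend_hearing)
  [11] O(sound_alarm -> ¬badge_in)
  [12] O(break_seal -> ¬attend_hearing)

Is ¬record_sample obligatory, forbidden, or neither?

Forbidden

Premises 12 and 10 are O(break_seal -> ¬attend_hearing) and O(¬break_seal -> ¬attend_hearing); every ideal world satisfies break_seal or ¬break_seal, so in either case ¬attend_hearing holds — hence O(¬attend_hearing).
The contrapositive of premise 6 (O(¬badge_in -> attend_hearing)) is O(¬attend_hearing -> badge_in), and O(¬attend_hearing) is already established, so O(badge_in).
Premise 11, O(sound_alarm -> ¬badge_in), contraposes to O(badge_in -> ¬sound_alarm); with O(badge_in) we get O(¬sound_alarm).
Applying K to premise 9 (O(¬sound_alarm -> log_out)) and O(¬sound_alarm) yields O(log_out).
Applying K to premise 7 (O(log_out -> ¬audit_contract)) and O(log_out) yields O(¬audit_contract).
Premise 2, O(¬file_disclosure -> audit_contract), contraposes to O(¬audit_contract -> file_disclosure); with O(¬audit_contract) we get O(file_disclosure).
Premise 1, O(¬record_sample -> ¬file_disclosure), contraposes to O(file_disclosure -> record_sample); with O(file_disclosure) we get O(record_sample).
Premises 3, 4, 5, 8 do not contribute to this derivation.
Thus O(record_sample), which is F(¬record_sample): ¬record_sample is forbidden.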